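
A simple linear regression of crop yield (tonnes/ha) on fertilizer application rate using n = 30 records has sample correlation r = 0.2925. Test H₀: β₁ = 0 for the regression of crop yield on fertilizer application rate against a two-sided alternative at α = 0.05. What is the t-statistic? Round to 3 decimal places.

t = r·√(n − 2)/√(1 − r²) = 0.2925·√28/√0.914444 = 1.619.
df = n − 2 = 28.
Two-sided p ≈ 0.1168, which is ≥ 0.05, so fail to reject H₀.
The data do not give significant evidence of a linear association between fertilizer application rate and crop yield.

t = 1.619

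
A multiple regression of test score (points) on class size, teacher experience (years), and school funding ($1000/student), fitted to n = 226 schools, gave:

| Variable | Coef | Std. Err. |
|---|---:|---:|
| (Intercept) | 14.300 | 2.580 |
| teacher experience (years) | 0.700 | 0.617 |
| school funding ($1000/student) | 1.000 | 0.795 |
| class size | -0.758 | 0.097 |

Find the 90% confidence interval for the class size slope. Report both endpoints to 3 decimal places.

Read off: b = -0.758, SE = 0.097 for class size.
df = n − k − 1 = 226 − 3 − 1 = 222.
t* = t_{0.05, 222} = 1.651746.
Margin = t* × SE = 1.651746 × 0.097 = 0.16022.
CI: -0.758 ± 0.16022 → (-0.918, -0.598).

(-0.918, -0.598)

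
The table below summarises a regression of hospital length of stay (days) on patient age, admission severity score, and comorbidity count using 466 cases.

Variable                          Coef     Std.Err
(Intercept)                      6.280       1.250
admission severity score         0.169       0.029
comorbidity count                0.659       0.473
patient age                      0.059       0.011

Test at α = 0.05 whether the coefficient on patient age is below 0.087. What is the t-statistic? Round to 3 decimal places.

t = -2.545

Read off: b = 0.059, SE = 0.011 for patient age.
H₀: β₁ = 0.087 vs H₁: β₁ < 0.087.
t = (0.059 − 0.087) / 0.011 = -2.545.
df = n − k − 1 = 466 − 3 − 1 = 462.
One-sided p ≈ 0.0056, which is < 0.05, so reject H₀.
There is evidence that the true slope on patient age is below 0.087 days per unit, holding the other predictors fixed.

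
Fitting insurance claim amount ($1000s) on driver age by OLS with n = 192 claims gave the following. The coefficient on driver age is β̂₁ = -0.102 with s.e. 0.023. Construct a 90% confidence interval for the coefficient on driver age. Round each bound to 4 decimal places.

df = n − 2 = 192 − 2 = 190.
t* = t_{0.05, 190} = 1.652913.
Margin = t* × SE = 1.652913 × 0.023 = 0.038017.
CI: -0.102 ± 0.038017 → (-0.1400, -0.0640).
With 90% confidence, each one-unit increase in driver age is associated with a change of between -0.1400 and -0.0640 $1000s in insurance claim amount.

(-0.1400, -0.0640)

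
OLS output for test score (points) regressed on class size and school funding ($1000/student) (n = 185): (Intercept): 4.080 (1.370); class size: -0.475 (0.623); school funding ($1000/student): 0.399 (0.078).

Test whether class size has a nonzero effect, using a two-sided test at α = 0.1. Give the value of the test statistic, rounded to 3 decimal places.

t = -0.762

Read off: b = -0.475, SE = 0.623 for class size.
H₀: β₁ = 0 vs H₁: β₁ ≠ 0.
t = -0.475 / 0.623 = -0.762.
df = n − k − 1 = 185 − 2 − 1 = 182.
Two-sided p ≈ 0.4468, which is ≥ 0.1, so fail to reject H₀.
The data do not give significant evidence of an association between class size and test score, after adjusting for the other predictors.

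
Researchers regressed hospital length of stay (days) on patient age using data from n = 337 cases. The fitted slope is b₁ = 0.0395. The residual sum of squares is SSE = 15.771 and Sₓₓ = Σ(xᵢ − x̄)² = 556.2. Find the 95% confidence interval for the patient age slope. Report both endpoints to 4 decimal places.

(0.0214, 0.0576)

MSE = SSE/(n − 2) = 15.771/335 = 0.0470776.
SE(b₁) = √(MSE/Sₓₓ) = √(0.0470776/556.2) = 0.00920008.
df = n − 2 = 335.
t* = t_{0.025, 335} = 1.967071.
Margin = t* × SE = 1.967071 × 0.00920008 = 0.018097.
CI: 0.0395 ± 0.018097 → (0.0214, 0.0576).
With 95% confidence, each one-unit increase in patient age is associated with a change of between 0.0214 and 0.0576 days in hospital length of stay.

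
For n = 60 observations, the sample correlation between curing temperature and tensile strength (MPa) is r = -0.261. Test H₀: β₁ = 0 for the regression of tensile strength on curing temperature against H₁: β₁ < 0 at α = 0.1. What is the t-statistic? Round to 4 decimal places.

t = -2.0591

t = r·√(n − 2)/√(1 − r²) = -0.261·√58/√0.931879 = -2.0591.
df = n − 2 = 58.
One-sided p ≈ 0.0220, which is < 0.1, so reject H₀.
There is evidence of a linear association between curing temperature and tensile strength.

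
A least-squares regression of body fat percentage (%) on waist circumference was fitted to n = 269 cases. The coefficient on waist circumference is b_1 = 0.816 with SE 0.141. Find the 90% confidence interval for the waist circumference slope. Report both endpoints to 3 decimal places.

df = n − 2 = 269 − 2 = 267.
t* = t_{0.05, 267} = 1.650581.
Margin = t* × SE = 1.650581 × 0.141 = 0.23273.
CI: 0.816 ± 0.23273 → (0.583, 1.049).
With 90% confidence, each one-unit increase in waist circumference is associated with a change of between 0.583 and 1.049 % in body fat percentage.

(0.583, 1.049)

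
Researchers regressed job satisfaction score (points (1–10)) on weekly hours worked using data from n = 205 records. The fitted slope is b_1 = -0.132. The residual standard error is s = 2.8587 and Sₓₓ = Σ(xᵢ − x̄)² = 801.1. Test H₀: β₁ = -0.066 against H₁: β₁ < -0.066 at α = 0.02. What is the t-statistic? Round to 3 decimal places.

SE(b_1) = s/√Sₓₓ = 2.8587/√801.1 = 0.101001.
t = (-0.132 − (-0.066)) / 0.101001 = -0.653.
df = n − 2 = 203.
One-sided p ≈ 0.2571, which is ≥ 0.02, so fail to reject H₀.
The data do not give significant evidence that the true slope on weekly hours worked is below -0.066 points (1–10) per unit.

t = -0.653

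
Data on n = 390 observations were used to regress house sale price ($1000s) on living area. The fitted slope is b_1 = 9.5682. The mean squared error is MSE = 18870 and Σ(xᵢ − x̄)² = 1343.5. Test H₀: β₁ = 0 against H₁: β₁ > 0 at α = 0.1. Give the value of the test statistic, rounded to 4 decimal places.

SE(b_1) = √(MSE/Sₓₓ) = √(18870/1343.5) = 3.74772.
t = 9.5682 / 3.74772 = 2.5531.
df = n − 2 = 388.
One-sided p ≈ 0.0055, which is < 0.1, so reject H₀.
There is evidence that the true slope on living area is positive.

t = 2.5531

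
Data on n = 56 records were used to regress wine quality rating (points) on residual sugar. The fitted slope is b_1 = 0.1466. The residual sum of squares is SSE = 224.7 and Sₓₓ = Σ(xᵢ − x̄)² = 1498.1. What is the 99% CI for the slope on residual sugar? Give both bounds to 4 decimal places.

(0.0059, 0.2873)

MSE = SSE/(n − 2) = 224.7/54 = 4.16111.
SE(b_1) = √(MSE/Sₓₓ) = √(4.16111/1498.1) = 0.0527029.
df = n − 2 = 54.
t* = t_{0.005, 54} = 2.669985.
Margin = t* × SE = 2.669985 × 0.0527029 = 0.140716.
CI: 0.1466 ± 0.140716 → (0.0059, 0.2873).
With 99% confidence, each one-unit increase in residual sugar is associated with a change of between 0.0059 and 0.2873 points in wine quality rating.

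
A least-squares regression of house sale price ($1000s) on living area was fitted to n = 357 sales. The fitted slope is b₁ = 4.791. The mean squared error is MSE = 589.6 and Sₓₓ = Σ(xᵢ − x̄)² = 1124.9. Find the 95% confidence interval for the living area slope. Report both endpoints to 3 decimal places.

SE(b₁) = √(MSE/Sₓₓ) = √(589.6/1124.9) = 0.723972.
df = n − 2 = 355.
t* = t_{0.025, 355} = 1.966669.
Margin = t* × SE = 1.966669 × 0.723972 = 1.42381.
CI: 4.791 ± 1.42381 → (3.367, 6.215).
With 95% confidence, each one-unit increase in living area is associated with a change of between 3.367 and 6.215 $1000s in house sale price.

(3.367, 6.215)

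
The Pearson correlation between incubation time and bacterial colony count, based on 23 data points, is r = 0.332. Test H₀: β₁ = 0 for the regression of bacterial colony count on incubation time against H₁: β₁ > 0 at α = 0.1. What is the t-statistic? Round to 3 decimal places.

t = 1.613

t = r·√(n − 2)/√(1 − r²) = 0.332·√21/√0.889776 = 1.613.
df = n − 2 = 21.
One-sided p ≈ 0.0608, which is < 0.1, so reject H₀.
There is evidence of a linear association between incubation time and bacterial colony count.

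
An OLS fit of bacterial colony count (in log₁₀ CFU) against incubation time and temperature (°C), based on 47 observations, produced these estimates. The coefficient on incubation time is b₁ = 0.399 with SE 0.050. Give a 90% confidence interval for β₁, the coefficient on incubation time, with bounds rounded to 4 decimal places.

(0.3150, 0.4830)

df = n − k − 1 = 47 − 2 − 1 = 44.
t* = t_{0.05, 44} = 1.68023.
Margin = t* × SE = 1.68023 × 0.050 = 0.084011.
CI: 0.399 ± 0.084011 → (0.3150, 0.4830).
With 90% confidence, each one-unit increase in incubation time is associated with a change of between 0.3150 and 0.4830 log₁₀ CFU in bacterial colony count, holding the other predictors fixed.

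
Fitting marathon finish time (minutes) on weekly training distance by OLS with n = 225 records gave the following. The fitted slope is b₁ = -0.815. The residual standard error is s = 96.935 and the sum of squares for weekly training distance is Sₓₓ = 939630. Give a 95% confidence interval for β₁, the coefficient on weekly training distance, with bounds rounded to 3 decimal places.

SE(b₁) = s/√Sₓₓ = 96.935/√939630 = 0.100001.
df = n − 2 = 223.
t* = t_{0.025, 223} = 1.970659.
Margin = t* × SE = 1.970659 × 0.100001 = 0.19707.
CI: -0.815 ± 0.19707 → (-1.012, -0.618).
With 95% confidence, each one-unit increase in weekly training distance is associated with a change of between -1.012 and -0.618 minutes in marathon finish time.

(-1.012, -0.618)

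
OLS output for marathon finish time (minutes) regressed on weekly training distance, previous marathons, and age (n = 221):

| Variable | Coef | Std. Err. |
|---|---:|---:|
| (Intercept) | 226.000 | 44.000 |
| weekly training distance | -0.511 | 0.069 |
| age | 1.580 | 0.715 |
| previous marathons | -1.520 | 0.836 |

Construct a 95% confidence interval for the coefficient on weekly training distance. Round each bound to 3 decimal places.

Read off: b = -0.511, SE = 0.069 for weekly training distance.
df = n − k − 1 = 221 − 3 − 1 = 217.
t* = t_{0.025, 217} = 1.970956.
Margin = t* × SE = 1.970956 × 0.069 = 0.13600.
CI: -0.511 ± 0.13600 → (-0.647, -0.375).

(-0.647, -0.375)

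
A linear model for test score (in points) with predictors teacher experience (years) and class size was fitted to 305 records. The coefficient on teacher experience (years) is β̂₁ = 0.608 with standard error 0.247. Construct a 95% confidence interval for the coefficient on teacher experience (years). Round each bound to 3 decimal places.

df = n − k − 1 = 305 − 2 − 1 = 302.
t* = t_{0.025, 302} = 1.96785.
Margin = t* × SE = 1.96785 × 0.247 = 0.48606.
CI: 0.608 ± 0.48606 → (0.122, 1.094).
With 95% confidence, each one-unit increase in teacher experience (years) is associated with a change of between 0.122 and 1.094 points in test score, holding the other predictors fixed.

(0.122, 1.094)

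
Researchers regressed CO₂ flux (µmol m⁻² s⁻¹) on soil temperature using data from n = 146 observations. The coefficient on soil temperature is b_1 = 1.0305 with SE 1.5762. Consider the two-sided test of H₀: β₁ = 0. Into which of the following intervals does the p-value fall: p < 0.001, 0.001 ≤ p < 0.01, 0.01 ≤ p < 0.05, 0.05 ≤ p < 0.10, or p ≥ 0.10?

t = 1.0305 / 1.5762 = 0.654.
df = n − 2 = 146 − 2 = 144.
Two-sided p = 2·P(T_{144} > |t|) ≈ 0.5143.
So p ≥ 0.10.

p ≥ 0.10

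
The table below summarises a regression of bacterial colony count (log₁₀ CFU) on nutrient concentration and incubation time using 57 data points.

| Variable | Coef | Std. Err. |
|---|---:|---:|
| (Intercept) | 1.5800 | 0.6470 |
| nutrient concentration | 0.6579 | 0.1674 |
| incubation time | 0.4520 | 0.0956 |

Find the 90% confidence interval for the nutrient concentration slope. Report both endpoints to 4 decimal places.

Read off: b = 0.6579, SE = 0.1674 for nutrient concentration.
df = n − k − 1 = 57 − 2 − 1 = 54.
t* = t_{0.05, 54} = 1.673565.
Margin = t* × SE = 1.673565 × 0.1674 = 0.280155.
CI: 0.6579 ± 0.280155 → (0.3777, 0.9381).

(0.3777, 0.9381)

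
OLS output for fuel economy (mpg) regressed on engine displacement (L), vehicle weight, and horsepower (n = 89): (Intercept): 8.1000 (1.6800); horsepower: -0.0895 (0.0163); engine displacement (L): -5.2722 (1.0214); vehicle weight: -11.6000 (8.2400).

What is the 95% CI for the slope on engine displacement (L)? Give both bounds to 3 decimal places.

Read off: b = -5.2722, SE = 1.0214 for engine displacement (L).
df = n − k − 1 = 89 − 3 − 1 = 85.
t* = t_{0.025, 85} = 1.988268.
Margin = t* × SE = 1.988268 × 1.0214 = 2.03082.
CI: -5.2722 ± 2.03082 → (-7.303, -3.241).

(-7.303, -3.241)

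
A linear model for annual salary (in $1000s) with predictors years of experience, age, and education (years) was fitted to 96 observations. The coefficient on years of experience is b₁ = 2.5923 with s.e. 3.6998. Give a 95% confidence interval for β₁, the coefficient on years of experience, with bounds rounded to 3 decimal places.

(-4.756, 9.940)

df = n − k − 1 = 96 − 3 − 1 = 92.
t* = t_{0.025, 92} = 1.986086.
Margin = t* × SE = 1.986086 × 3.6998 = 7.34812.
CI: 2.5923 ± 7.34812 → (-4.756, 9.940).
With 95% confidence, each one-unit increase in years of experience is associated with a change of between -4.756 and 9.940 $1000s in annual salary, holding the other predictors fixed.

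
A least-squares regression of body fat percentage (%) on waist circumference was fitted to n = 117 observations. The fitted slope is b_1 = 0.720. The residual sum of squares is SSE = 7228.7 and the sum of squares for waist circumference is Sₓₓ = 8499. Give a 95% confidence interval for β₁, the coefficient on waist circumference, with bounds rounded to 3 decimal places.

MSE = SSE/(n − 2) = 7228.7/115 = 62.8583.
SE(b_1) = √(MSE/Sₓₓ) = √(62.8583/8499) = 0.0859998.
df = n − 2 = 115.
t* = t_{0.025, 115} = 1.980808.
Margin = t* × SE = 1.980808 × 0.0859998 = 0.17035.
CI: 0.720 ± 0.17035 → (0.550, 0.890).
With 95% confidence, each one-unit increase in waist circumference is associated with a change of between 0.550 and 0.890 % in body fat percentage.

(0.550, 0.890)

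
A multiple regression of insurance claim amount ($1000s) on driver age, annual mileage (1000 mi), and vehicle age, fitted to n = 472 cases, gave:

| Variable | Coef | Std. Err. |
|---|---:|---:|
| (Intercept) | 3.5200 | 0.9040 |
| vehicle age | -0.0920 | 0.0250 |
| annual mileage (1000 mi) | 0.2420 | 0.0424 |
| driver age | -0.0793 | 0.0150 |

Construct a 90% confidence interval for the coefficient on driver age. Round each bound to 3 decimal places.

(-0.104, -0.055)

Read off: b = -0.0793, SE = 0.0150 for driver age.
df = n − k − 1 = 472 − 3 − 1 = 468.
t* = t_{0.05, 468} = 1.648116.
Margin = t* × SE = 1.648116 × 0.0150 = 0.02472.
CI: -0.0793 ± 0.02472 → (-0.104, -0.055).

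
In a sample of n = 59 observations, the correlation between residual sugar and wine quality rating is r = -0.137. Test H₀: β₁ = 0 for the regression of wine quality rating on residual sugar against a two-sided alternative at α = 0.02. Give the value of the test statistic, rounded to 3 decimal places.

t = -1.044

t = r·√(n − 2)/√(1 − r²) = -0.137·√57/√0.981231 = -1.044.
df = n − 2 = 57.
Two-sided p ≈ 0.3008, which is ≥ 0.02, so fail to reject H₀.
The data do not give significant evidence of a linear association between residual sugar and wine quality rating.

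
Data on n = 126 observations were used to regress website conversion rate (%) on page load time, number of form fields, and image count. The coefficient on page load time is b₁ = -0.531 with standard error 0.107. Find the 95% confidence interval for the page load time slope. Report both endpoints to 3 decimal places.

(-0.743, -0.319)

df = n − k − 1 = 126 − 3 − 1 = 122.
t* = t_{0.025, 122} = 1.9796.
Margin = t* × SE = 1.9796 × 0.107 = 0.21182.
CI: -0.531 ± 0.21182 → (-0.743, -0.319).
With 95% confidence, each one-unit increase in page load time is associated with a change of between -0.743 and -0.319 % in website conversion rate, holding the other predictors fixed.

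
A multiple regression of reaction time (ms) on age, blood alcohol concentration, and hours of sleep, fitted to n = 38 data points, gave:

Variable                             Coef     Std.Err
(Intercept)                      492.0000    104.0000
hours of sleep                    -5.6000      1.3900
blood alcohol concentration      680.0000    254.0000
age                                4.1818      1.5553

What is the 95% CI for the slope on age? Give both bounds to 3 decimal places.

Read off: b = 4.1818, SE = 1.5553 for age.
df = n − k − 1 = 38 − 3 − 1 = 34.
t* = t_{0.025, 34} = 2.032245.
Margin = t* × SE = 2.032245 × 1.5553 = 3.16075.
CI: 4.1818 ± 3.16075 → (1.021, 7.343).

(1.021, 7.343)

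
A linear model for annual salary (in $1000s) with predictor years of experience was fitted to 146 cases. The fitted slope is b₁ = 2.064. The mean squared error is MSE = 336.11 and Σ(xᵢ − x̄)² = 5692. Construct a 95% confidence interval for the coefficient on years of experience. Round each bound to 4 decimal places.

SE(b₁) = √(MSE/Sₓₓ) = √(336.11/5692) = 0.243001.
df = n − 2 = 144.
t* = t_{0.025, 144} = 1.976575.
Margin = t* × SE = 1.976575 × 0.243001 = 0.480310.
CI: 2.064 ± 0.480310 → (1.5837, 2.5443).
With 95% confidence, each one-unit increase in years of experience is associated with a change of between 1.5837 and 2.5443 $1000s in annual salary.

(1.5837, 2.5443)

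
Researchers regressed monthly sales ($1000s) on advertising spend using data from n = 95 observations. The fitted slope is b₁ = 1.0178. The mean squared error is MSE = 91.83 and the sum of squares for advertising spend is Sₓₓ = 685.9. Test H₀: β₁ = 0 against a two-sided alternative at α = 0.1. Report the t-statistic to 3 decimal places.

t = 2.782

SE(b₁) = √(MSE/Sₓₓ) = √(91.83/685.9) = 0.3659.
t = 1.0178 / 0.3659 = 2.782.
df = n − 2 = 93.
Two-sided p ≈ 0.0065, which is < 0.1, so reject H₀.
There is evidence that advertising spend is associated with monthly sales.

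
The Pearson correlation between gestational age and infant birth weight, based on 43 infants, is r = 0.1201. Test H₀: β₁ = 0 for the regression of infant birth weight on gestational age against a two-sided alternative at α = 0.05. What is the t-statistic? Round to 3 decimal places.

t = r·√(n − 2)/√(1 − r²) = 0.1201·√41/√0.985576 = 0.775.
df = n − 2 = 41.
Two-sided p ≈ 0.4430, which is ≥ 0.05, so fail to reject H₀.
The data do not give significant evidence of a linear association between gestational age and infant birth weight.

t = 0.775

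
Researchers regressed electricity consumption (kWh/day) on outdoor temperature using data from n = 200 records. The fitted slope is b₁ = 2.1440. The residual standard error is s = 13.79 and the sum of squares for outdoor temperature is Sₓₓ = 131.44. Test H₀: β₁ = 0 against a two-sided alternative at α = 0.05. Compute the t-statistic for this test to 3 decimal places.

SE(b₁) = s/√Sₓₓ = 13.79/√131.44 = 1.20282.
t = 2.1440 / 1.20282 = 1.782.
df = n − 2 = 198.
Two-sided p ≈ 0.0762, which is ≥ 0.05, so fail to reject H₀.
The data do not give significant evidence of an association between outdoor temperature and electricity consumption.

t = 1.782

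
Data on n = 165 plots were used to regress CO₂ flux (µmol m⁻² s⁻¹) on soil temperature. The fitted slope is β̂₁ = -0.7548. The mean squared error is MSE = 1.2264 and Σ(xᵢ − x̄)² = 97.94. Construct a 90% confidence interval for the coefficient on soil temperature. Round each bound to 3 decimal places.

(-0.940, -0.570)

SE(β̂₁) = √(MSE/Sₓₓ) = √(1.2264/97.94) = 0.111902.
df = n − 2 = 163.
t* = t_{0.05, 163} = 1.654256.
Margin = t* × SE = 1.654256 × 0.111902 = 0.18511.
CI: -0.7548 ± 0.18511 → (-0.940, -0.570).
With 90% confidence, each one-unit increase in soil temperature is associated with a change of between -0.940 and -0.570 µmol m⁻² s⁻¹ in CO₂ flux.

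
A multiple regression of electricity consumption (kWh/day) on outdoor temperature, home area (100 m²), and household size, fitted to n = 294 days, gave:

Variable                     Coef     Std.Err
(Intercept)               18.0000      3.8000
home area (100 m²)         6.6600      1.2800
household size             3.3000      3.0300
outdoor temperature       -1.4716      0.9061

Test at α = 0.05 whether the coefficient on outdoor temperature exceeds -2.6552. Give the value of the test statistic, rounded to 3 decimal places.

Read off: b = -1.4716, SE = 0.9061 for outdoor temperature.
H₀: β₁ = -2.6552 vs H₁: β₁ > -2.6552.
t = (-1.4716 − (-2.6552)) / 0.9061 = 1.306.
df = n − k − 1 = 294 − 3 − 1 = 290.
One-sided p ≈ 0.0963, which is ≥ 0.05, so fail to reject H₀.
The data do not give significant evidence that the true slope on outdoor temperature exceeds -2.6552 kWh/day per unit, holding the other predictors fixed.

t = 1.306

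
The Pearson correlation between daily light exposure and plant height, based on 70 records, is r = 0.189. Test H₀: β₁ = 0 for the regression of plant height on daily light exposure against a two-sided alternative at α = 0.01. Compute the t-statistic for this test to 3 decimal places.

t = r·√(n − 2)/√(1 − r²) = 0.189·√68/√0.964279 = 1.587.
df = n − 2 = 68.
Two-sided p ≈ 0.1171, which is ≥ 0.01, so fail to reject H₀.
The data do not give significant evidence of a linear association between daily light exposure and plant height.

t = 1.587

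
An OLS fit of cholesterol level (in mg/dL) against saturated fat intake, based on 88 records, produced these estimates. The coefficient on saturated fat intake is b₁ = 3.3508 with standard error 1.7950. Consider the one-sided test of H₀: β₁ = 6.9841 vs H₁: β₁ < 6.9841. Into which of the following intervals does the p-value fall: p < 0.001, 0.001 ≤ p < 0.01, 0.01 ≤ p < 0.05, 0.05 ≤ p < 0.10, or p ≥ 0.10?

0.01 ≤ p < 0.05

t = (3.3508 − 6.9841) / 1.7950 = -2.024.
df = n − 2 = 88 − 2 = 86.
One-sided p = P(T_{86} < t) ≈ 0.0230.
So 0.01 ≤ p < 0.05.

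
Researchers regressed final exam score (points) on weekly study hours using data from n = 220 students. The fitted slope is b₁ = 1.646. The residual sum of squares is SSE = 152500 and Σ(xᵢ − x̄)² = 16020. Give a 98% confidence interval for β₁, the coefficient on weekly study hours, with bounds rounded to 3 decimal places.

MSE = SSE/(n − 2) = 152500/218 = 699.541.
SE(b₁) = √(MSE/Sₓₓ) = √(699.541/16020) = 0.208966.
df = n − 2 = 218.
t* = t_{0.01, 218} = 2.343575.
Margin = t* × SE = 2.343575 × 0.208966 = 0.48973.
CI: 1.646 ± 0.48973 → (1.156, 2.136).
With 98% confidence, each one-unit increase in weekly study hours is associated with a change of between 1.156 and 2.136 points in final exam score.

(1.156, 2.136)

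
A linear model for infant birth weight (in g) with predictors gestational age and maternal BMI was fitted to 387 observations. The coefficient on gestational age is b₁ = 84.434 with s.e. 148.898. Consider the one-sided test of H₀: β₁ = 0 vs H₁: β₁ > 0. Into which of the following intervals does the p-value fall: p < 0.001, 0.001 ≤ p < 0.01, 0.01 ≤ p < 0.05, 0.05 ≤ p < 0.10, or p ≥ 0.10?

p ≥ 0.10

t = 84.434 / 148.898 = 0.567.
df = n − k − 1 = 387 − 2 − 1 = 384.
One-sided p = P(T_{384} > t) ≈ 0.2855.
So p ≥ 0.10.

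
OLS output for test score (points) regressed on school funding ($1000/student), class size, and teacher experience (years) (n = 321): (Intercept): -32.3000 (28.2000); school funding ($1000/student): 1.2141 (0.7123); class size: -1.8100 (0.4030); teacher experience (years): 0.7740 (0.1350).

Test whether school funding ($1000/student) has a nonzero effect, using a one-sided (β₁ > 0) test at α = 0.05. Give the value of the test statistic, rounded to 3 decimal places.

Read off: b = 1.2141, SE = 0.7123 for school funding ($1000/student).
H₀: β₁ = 0 vs H₁: β₁ > 0.
t = 1.2141 / 0.7123 = 1.704.
df = n − k − 1 = 321 − 3 − 1 = 317.
One-sided p ≈ 0.0446, which is < 0.05, so reject H₀.
There is evidence that the true slope on school funding ($1000/student) is positive, holding the other predictors fixed.

t = 1.704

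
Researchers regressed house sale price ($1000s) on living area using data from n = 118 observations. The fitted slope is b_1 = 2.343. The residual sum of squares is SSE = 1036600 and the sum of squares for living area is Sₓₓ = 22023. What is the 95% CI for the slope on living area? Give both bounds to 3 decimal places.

(1.081, 3.605)

MSE = SSE/(n − 2) = 1036600/116 = 8936.21.
SE(b_1) = √(MSE/Sₓₓ) = √(8936.21/22023) = 0.636998.
df = n − 2 = 116.
t* = t_{0.025, 116} = 1.980626.
Margin = t* × SE = 1.980626 × 0.636998 = 1.26166.
CI: 2.343 ± 1.26166 → (1.081, 3.605).
With 95% confidence, each one-unit increase in living area is associated with a change of between 1.081 and 3.605 $1000s in house sale price.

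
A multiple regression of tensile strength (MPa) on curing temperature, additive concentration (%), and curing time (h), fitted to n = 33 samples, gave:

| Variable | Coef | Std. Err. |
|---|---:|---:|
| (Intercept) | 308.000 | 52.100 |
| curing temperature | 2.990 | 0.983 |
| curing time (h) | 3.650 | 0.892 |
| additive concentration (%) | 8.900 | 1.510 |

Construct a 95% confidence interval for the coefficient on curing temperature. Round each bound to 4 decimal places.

(0.9795, 5.0005)

Read off: b = 2.990, SE = 0.983 for curing temperature.
df = n − k − 1 = 33 − 3 − 1 = 29.
t* = t_{0.025, 29} = 2.04523.
Margin = t* × SE = 2.04523 × 0.983 = 2.010461.
CI: 2.990 ± 2.010461 → (0.9795, 5.0005).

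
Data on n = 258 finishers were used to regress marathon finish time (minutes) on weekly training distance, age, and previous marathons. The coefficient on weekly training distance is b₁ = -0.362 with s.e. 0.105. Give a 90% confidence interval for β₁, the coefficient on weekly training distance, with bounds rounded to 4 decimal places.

(-0.5353, -0.1887)

df = n − k − 1 = 258 − 3 − 1 = 254.
t* = t_{0.05, 254} = 1.650875.
Margin = t* × SE = 1.650875 × 0.105 = 0.173342.
CI: -0.362 ± 0.173342 → (-0.5353, -0.1887).
With 90% confidence, each one-unit increase in weekly training distance is associated with a change of between -0.5353 and -0.1887 minutes in marathon finish time, holding the other predictors fixed.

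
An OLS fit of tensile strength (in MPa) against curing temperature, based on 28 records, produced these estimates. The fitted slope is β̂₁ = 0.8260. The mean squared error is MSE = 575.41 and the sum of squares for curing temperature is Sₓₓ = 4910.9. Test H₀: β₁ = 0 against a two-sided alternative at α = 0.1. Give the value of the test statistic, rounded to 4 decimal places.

t = 2.4131

SE(β̂₁) = √(MSE/Sₓₓ) = √(575.41/4910.9) = 0.342301.
t = 0.8260 / 0.342301 = 2.4131.
df = n − 2 = 26.
Two-sided p ≈ 0.0232, which is < 0.1, so reject H₀.
There is evidence that curing temperature is associated with tensile strength.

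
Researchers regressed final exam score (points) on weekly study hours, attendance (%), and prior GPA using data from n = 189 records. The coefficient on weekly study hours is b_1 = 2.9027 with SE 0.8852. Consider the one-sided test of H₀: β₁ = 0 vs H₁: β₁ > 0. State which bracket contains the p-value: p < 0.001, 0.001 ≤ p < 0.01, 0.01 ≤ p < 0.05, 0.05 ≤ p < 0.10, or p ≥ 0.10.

p < 0.001

t = 2.9027 / 0.8852 = 3.279.
df = n − k − 1 = 189 − 3 − 1 = 185.
One-sided p = P(T_{185} > t) ≈ 0.0006.
So p < 0.001.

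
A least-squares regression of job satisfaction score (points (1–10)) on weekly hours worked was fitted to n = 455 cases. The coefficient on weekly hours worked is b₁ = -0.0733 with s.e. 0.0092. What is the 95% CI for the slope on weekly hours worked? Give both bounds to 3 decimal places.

df = n − 2 = 455 − 2 = 453.
t* = t_{0.025, 453} = 1.965215.
Margin = t* × SE = 1.965215 × 0.0092 = 0.01808.
CI: -0.0733 ± 0.01808 → (-0.091, -0.055).
With 95% confidence, each one-unit increase in weekly hours worked is associated with a change of between -0.091 and -0.055 points (1–10) in job satisfaction score.

(-0.091, -0.055)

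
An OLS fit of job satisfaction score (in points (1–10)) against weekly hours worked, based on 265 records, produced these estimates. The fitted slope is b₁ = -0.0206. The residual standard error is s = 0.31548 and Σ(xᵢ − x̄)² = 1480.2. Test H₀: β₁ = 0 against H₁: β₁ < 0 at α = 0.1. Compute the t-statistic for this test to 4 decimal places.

t = -2.5122

SE(b₁) = s/√Sₓₓ = 0.31548/√1480.2 = 0.00819996.
t = -0.0206 / 0.00819996 = -2.5122.
df = n − 2 = 263.
One-sided p ≈ 0.0063, which is < 0.1, so reject H₀.
There is evidence that the true slope on weekly hours worked is negative.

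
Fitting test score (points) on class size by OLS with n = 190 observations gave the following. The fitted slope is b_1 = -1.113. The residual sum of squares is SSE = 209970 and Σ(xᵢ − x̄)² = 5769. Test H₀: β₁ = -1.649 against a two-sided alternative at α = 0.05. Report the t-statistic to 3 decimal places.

MSE = SSE/(n − 2) = 209970/188 = 1116.86.
SE(b_1) = √(MSE/Sₓₓ) = √(1116.86/5769) = 0.439997.
t = (-1.113 − (-1.649)) / 0.439997 = 1.218.
df = n − 2 = 188.
Two-sided p ≈ 0.2247, which is ≥ 0.05, so fail to reject H₀.
The data are consistent with a true slope of -1.649 points per unit of class size.

t = 1.218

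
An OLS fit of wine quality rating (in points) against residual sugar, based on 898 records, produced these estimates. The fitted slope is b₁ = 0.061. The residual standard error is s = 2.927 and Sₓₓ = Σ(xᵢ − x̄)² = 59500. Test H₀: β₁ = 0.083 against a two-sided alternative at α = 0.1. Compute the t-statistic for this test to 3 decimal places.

t = -1.833

SE(b₁) = s/√Sₓₓ = 2.927/√59500 = 0.0119995.
t = (0.061 − 0.083) / 0.0119995 = -1.833.
df = n − 2 = 896.
Two-sided p ≈ 0.0671, which is < 0.1, so reject H₀.
There is evidence that the true slope on residual sugar differs from 0.083 points per unit.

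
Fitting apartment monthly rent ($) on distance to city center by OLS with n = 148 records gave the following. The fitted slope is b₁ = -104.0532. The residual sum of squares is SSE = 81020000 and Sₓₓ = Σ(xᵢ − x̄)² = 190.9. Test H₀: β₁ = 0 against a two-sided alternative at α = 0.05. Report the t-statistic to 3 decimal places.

t = -1.930

MSE = SSE/(n − 2) = 81020000/146 = 554932.
SE(b₁) = √(MSE/Sₓₓ) = √(554932/190.9) = 53.9159.
t = -104.0532 / 53.9159 = -1.930.
df = n − 2 = 146.
Two-sided p ≈ 0.0556, which is ≥ 0.05, so fail to reject H₀.
The data do not give significant evidence of an association between distance to city center and apartment monthly rent.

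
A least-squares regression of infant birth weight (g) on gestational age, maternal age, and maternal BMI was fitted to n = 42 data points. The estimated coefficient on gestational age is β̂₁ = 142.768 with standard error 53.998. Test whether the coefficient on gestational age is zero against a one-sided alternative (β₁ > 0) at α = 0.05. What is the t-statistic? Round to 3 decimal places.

t = 2.644

H₀: β₁ = 0 vs H₁: β₁ > 0.
t = (β̂₁ − β₁⁰)/SE = 142.768 / 53.998 = 2.644.
df = n − k − 1 = 42 − 3 − 1 = 38.
One-sided p ≈ 0.0059, which is < 0.05, so reject H₀.
There is evidence that the true slope on gestational age is positive, holding the other predictors fixed.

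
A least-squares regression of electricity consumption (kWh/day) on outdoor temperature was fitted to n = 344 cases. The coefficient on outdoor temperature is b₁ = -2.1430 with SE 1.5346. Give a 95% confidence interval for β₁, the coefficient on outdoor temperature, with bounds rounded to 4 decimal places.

(-5.1614, 0.8754)

df = n − 2 = 344 − 2 = 342.
t* = t_{0.025, 342} = 1.966925.
Margin = t* × SE = 1.966925 × 1.5346 = 3.018443.
CI: -2.1430 ± 3.018443 → (-5.1614, 0.8754).
With 95% confidence, each one-unit increase in outdoor temperature is associated with a change of between -5.1614 and 0.8754 kWh/day in electricity consumption.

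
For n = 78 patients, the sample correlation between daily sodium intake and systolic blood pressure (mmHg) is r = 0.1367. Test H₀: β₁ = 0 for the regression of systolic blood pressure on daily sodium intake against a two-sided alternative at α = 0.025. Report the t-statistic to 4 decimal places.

t = r·√(n − 2)/√(1 − r²) = 0.1367·√76/√0.981313 = 1.2030.
df = n − 2 = 76.
Two-sided p ≈ 0.2327, which is ≥ 0.025, so fail to reject H₀.
The data do not give significant evidence of a linear association between daily sodium intake and systolic blood pressure.

t = 1.2030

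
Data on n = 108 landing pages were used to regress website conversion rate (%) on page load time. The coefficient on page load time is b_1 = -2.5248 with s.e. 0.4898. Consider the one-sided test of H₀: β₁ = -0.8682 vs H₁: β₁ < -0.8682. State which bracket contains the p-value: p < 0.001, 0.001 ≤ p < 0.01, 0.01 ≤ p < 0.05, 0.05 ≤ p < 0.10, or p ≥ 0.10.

t = (-2.5248 − (-0.8682)) / 0.4898 = -3.382.
df = n − 2 = 108 − 2 = 106.
One-sided p = P(T_{106} < t) ≈ 0.0005.
So p < 0.001.

p < 0.001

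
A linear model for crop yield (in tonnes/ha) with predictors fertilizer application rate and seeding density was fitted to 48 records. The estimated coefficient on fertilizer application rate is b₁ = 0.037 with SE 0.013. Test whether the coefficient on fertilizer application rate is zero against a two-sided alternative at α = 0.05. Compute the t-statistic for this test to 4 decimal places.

t = 2.8462

H₀: β₁ = 0 vs H₁: β₁ ≠ 0.
t = (b₁ − β₁⁰)/SE = 0.037 / 0.013 = 2.8462.
df = n − k − 1 = 48 − 2 − 1 = 45.
Two-sided p ≈ 0.0066, which is < 0.05, so reject H₀.
There is evidence that fertilizer application rate is associated with crop yield, holding the other predictors fixed.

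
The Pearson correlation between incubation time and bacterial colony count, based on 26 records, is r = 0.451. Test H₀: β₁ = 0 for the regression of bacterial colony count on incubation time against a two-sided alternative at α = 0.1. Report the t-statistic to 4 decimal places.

t = 2.4755

t = r·√(n − 2)/√(1 − r²) = 0.451·√24/√0.796599 = 2.4755.
df = n − 2 = 24.
Two-sided p ≈ 0.0208, which is < 0.1, so reject H₀.
There is evidence of a linear association between incubation time and bacterial colony count.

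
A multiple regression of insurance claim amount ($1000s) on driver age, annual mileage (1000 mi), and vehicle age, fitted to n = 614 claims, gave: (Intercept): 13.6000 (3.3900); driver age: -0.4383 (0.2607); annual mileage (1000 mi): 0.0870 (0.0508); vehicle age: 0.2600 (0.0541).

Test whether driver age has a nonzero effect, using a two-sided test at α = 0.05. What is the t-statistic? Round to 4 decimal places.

t = -1.6812

Read off: b = -0.4383, SE = 0.2607 for driver age.
H₀: β₁ = 0 vs H₁: β₁ ≠ 0.
t = -0.4383 / 0.2607 = -1.6812.
df = n − k − 1 = 614 − 3 − 1 = 610.
Two-sided p ≈ 0.0932, which is ≥ 0.05, so fail to reject H₀.
The data do not give significant evidence of an association between driver age and insurance claim amount, after adjusting for the other predictors.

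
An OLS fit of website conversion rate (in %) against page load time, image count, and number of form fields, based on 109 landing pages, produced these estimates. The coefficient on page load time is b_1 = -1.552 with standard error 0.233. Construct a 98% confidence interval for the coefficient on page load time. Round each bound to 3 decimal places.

df = n − k − 1 = 109 − 3 − 1 = 105.
t* = t_{0.01, 105} = 2.362388.
Margin = t* × SE = 2.362388 × 0.233 = 0.55044.
CI: -1.552 ± 0.55044 → (-2.102, -1.002).
With 98% confidence, each one-unit increase in page load time is associated with a change of between -2.102 and -1.002 % in website conversion rate, holding the other predictors fixed.

(-2.102, -1.002)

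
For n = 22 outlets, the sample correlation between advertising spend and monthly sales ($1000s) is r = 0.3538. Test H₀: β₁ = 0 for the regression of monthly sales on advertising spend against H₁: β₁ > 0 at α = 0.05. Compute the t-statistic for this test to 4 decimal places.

t = r·√(n − 2)/√(1 − r²) = 0.3538·√20/√0.874826 = 1.6917.
df = n − 2 = 20.
One-sided p ≈ 0.0531, which is ≥ 0.05, so fail to reject H₀.
The data do not give significant evidence of a linear association between advertising spend and monthly sales.

t = 1.6917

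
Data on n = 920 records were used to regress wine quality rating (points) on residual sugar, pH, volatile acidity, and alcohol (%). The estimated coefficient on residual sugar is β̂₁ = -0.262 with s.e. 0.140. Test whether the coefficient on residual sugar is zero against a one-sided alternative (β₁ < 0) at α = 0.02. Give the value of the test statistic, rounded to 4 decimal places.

t = -1.8714

H₀: β₁ = 0 vs H₁: β₁ < 0.
t = (β̂₁ − β₁⁰)/SE = -0.262 / 0.140 = -1.8714.
df = n − k − 1 = 920 − 4 − 1 = 915.
One-sided p ≈ 0.0308, which is ≥ 0.02, so fail to reject H₀.
The data do not give significant evidence that the true slope on residual sugar is negative, holding the other predictors fixed.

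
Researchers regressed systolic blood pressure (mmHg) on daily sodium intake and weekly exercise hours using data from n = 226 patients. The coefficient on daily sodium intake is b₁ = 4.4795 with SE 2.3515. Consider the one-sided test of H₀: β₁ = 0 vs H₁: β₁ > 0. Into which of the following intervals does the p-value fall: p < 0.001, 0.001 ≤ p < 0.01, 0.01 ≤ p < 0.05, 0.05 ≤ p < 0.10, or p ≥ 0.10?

t = 4.4795 / 2.3515 = 1.905.
df = n − k − 1 = 226 − 2 − 1 = 223.
One-sided p = P(T_{223} > t) ≈ 0.0290.
So 0.01 ≤ p < 0.05.

0.01 ≤ p < 0.05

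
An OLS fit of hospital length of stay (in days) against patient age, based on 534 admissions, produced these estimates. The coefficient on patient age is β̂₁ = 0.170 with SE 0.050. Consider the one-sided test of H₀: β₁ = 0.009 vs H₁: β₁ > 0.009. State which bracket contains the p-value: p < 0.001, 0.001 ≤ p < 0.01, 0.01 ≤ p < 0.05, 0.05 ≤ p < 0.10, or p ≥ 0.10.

t = (0.170 − 0.009) / 0.050 = 3.220.
df = n − 2 = 534 − 2 = 532.
One-sided p = P(T_{532} > t) ≈ 0.0007.
So p < 0.001.

p < 0.001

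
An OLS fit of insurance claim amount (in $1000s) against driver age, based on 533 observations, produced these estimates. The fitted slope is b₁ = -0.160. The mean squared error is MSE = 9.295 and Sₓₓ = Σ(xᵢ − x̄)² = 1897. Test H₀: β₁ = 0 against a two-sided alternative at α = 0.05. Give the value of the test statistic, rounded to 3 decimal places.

t = -2.286

SE(b₁) = √(MSE/Sₓₓ) = √(9.295/1897) = 0.0699989.
t = -0.160 / 0.0699989 = -2.286.
df = n − 2 = 531.
Two-sided p ≈ 0.0227, which is < 0.05, so reject H₀.
There is evidence that driver age is associated with insurance claim amount.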